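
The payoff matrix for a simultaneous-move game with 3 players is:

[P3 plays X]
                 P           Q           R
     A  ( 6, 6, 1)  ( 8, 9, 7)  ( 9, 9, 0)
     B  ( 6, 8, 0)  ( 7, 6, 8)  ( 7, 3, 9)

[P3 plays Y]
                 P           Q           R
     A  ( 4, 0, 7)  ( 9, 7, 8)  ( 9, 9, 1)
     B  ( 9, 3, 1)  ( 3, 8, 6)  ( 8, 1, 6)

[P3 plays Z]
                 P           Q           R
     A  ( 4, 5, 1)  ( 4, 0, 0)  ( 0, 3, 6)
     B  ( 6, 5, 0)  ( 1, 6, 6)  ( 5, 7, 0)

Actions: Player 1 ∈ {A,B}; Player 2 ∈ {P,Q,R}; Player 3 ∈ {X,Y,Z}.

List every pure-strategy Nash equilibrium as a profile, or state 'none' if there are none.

Equilibria: none

(A,P,X): not NE [P2→R gives 9>6; P3→Y gives 7>1]
(A,P,Y): not NE [P1→B gives 9>4; P2→R gives 9>0]
(A,P,Z): not NE [P1→B gives 6>4; P3→Y gives 7>1]
(A,Q,X): not NE [P3→Y gives 8>7]
(A,Q,Y): not NE [P2→R gives 9>7]
(A,Q,Z): not NE [P2→P gives 5>0; P3→Y gives 8>0]
(A,R,X): not NE [P3→Z gives 6>0]
(A,R,Y): not NE [P3→Z gives 6>1]
(A,R,Z): not NE [P1→B gives 5>0; P2→P gives 5>3]
(B,P,X): not NE [P3→Y gives 1>0]
(B,P,Y): not NE [P2→Q gives 8>3]
(B,P,Z): not NE [P2→R gives 7>5; P3→Y gives 1>0]
(B,Q,X): not NE [P1→A gives 8>7; P2→P gives 8>6]
(B,Q,Y): not NE [P1→A gives 9>3; P3→X gives 8>6]
(B,Q,Z): not NE [P1→A gives 4>1; P2→R gives 7>6; P3→X gives 8>6]
(B,R,X): not NE [P1→A gives 9>7; P2→P gives 8>3]
(B,R,Y): not NE [P1→A gives 9>8; P2→Q gives 8>1; P3→X gives 9>6]
(B,R,Z): not NE [P3→X gives 9>0]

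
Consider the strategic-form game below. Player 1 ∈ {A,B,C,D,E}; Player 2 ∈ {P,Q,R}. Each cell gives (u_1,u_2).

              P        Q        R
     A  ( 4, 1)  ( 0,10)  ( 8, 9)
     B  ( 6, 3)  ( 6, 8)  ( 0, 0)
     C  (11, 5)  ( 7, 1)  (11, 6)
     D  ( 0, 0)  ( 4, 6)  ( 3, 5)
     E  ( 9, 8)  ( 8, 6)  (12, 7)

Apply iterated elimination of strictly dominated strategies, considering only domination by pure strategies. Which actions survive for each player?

P1 drop A (C beats it: P:11>4 Q:7>0 R:11>8)
P1 drop B (C beats it: P:11>6 Q:7>6 R:11>0)
P1 drop D (C beats it: P:11>0 Q:7>4 R:11>3)
P2 drop Q (P beats it: C:5>1 E:8>6)
P1→{C,E} P2→{P,R}

Remaining: P1:{C,E} P2:{P,R}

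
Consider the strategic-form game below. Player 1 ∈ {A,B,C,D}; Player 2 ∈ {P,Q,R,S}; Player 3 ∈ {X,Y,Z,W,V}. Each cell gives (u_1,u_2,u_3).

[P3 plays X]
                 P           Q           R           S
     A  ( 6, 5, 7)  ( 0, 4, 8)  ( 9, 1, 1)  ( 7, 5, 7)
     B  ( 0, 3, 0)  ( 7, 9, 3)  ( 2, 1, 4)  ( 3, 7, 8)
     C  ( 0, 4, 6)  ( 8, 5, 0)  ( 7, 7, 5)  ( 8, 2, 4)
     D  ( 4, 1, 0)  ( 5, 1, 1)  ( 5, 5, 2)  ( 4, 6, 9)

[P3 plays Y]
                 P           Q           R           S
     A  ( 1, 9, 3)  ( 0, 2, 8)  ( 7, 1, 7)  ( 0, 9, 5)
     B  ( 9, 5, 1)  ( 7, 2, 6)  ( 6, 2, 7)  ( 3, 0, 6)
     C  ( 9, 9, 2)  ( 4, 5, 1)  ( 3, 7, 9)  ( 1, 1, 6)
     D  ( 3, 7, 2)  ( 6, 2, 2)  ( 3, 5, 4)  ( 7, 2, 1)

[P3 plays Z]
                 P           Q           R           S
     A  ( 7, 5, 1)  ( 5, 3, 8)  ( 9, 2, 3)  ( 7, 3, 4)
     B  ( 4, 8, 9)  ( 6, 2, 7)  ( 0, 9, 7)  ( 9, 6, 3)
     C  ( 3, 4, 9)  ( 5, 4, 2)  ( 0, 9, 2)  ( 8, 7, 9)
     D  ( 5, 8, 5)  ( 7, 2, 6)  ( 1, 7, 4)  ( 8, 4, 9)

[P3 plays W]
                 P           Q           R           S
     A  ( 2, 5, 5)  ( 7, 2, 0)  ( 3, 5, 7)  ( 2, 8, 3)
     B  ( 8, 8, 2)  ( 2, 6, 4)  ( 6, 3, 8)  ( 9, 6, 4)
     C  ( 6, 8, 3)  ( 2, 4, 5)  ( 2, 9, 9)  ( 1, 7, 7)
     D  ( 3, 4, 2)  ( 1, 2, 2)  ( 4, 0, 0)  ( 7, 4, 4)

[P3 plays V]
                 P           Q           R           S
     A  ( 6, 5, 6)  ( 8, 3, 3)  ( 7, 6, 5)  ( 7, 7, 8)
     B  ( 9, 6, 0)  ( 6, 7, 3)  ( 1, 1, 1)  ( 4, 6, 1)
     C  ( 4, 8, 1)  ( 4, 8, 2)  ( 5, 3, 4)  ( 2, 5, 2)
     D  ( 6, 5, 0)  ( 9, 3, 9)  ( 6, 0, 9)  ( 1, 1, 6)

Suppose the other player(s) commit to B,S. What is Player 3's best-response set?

BR_3 = {X}

u_3(X vs B,S) = 8
u_3(Y vs B,S) = 6
u_3(Z vs B,S) = 3
u_3(W vs B,S) = 4
u_3(V vs B,S) = 1
max payoff 8 at {X}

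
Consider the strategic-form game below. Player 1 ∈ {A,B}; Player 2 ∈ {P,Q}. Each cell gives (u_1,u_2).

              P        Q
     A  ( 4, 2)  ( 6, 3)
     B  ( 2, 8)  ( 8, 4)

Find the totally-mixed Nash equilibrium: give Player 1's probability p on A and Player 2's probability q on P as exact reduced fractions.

p=4/5, q=1/2

P1 indiff ⇒ q·4+(1-q)·6 = q·2+(1-q)·8 ⇒ q(2) = (1-q)(2) ⇒ q = 1/2
P2 indiff ⇒ p·2+(1-p)·8 = p·3+(1-p)·4 ⇒ p(-1) = (1-p)(-4) ⇒ p = 4/5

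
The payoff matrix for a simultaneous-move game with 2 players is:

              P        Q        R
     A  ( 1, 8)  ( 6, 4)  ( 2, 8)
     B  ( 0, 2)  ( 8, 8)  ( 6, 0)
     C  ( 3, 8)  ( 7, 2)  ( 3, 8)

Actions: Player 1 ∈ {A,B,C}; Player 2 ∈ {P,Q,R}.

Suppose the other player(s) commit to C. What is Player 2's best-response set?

argmax u_2 = {P,R}

u_2(P vs C) = 8
u_2(Q vs C) = 2
u_2(R vs C) = 8
max payoff 8 at {P,R}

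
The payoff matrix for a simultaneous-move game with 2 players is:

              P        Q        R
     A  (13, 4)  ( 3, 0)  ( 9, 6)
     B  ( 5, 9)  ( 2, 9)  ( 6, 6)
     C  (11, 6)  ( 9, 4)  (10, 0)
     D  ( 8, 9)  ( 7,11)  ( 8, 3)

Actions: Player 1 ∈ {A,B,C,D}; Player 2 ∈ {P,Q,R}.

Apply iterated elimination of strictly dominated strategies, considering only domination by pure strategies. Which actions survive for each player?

P1 drop B (A beats it: P:13>5 Q:3>2 R:9>6)
P1 drop D (C beats it: P:11>8 Q:9>7 R:10>8)
P2 drop Q (P beats it: A:4>0 C:6>4)
P1→{A,C} P2→{P,R}

Survivors P1:{A,C} P2:{P,R}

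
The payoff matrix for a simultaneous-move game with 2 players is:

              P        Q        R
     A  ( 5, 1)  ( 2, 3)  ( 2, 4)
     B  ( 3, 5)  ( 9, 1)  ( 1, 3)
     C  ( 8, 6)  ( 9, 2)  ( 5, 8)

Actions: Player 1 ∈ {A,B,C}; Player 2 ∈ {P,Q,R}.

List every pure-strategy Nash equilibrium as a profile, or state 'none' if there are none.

(A,P): not NE [P1→C gives 8>5; P2→R gives 4>1]
(A,Q): not NE [P1→C gives 9>2; P2→R gives 4>3]
(A,R): not NE [P1→C gives 5>2]
(B,P): not NE [P1→C gives 8>3]
(B,Q): not NE [P2→P gives 5>1]
(B,R): not NE [P1→C gives 5>1; P2→P gives 5>3]
(C,P): not NE [P2→R gives 8>6]
(C,Q): not NE [P2→R gives 8>2]
(C,R): NE

NE set: (C,R)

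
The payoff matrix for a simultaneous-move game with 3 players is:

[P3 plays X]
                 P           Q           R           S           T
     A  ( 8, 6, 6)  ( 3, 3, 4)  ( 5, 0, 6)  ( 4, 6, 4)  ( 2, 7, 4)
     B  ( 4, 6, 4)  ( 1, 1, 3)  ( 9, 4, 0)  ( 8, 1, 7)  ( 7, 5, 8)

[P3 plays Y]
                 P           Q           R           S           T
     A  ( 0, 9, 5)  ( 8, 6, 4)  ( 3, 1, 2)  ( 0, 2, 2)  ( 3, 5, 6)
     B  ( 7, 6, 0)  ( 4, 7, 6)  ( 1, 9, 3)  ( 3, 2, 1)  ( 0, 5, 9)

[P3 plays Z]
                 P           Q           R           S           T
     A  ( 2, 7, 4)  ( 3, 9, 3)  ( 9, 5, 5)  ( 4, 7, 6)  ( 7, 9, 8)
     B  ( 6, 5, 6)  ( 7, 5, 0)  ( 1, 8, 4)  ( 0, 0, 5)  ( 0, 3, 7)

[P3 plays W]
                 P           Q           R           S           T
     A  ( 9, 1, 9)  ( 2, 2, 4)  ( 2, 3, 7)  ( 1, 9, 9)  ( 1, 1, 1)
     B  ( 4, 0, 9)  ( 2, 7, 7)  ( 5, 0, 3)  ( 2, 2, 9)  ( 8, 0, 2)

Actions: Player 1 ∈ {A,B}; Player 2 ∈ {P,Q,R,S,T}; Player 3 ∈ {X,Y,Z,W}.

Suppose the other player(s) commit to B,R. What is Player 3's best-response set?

u_3(X vs B,R) = 0
u_3(Y vs B,R) = 3
u_3(Z vs B,R) = 4
u_3(W vs B,R) = 3
max payoff 4 at {Z}

P3 best: {Z}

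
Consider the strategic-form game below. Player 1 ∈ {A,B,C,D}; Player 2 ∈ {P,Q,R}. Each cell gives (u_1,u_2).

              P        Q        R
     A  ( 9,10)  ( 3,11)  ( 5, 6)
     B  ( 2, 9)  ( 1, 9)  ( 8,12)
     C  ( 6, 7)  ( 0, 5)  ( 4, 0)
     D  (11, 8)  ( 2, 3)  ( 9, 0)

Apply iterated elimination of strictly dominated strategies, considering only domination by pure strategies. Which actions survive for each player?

Survivors P1:{A,D} P2:{P,Q}

P1 drop B (D beats it: P:11>2 Q:2>1 R:9>8)
P1 drop C (A beats it: P:9>6 Q:3>0 R:5>4)
P2 drop R (P beats it: A:10>6 D:8>0)
P1→{A,D} P2→{P,Q}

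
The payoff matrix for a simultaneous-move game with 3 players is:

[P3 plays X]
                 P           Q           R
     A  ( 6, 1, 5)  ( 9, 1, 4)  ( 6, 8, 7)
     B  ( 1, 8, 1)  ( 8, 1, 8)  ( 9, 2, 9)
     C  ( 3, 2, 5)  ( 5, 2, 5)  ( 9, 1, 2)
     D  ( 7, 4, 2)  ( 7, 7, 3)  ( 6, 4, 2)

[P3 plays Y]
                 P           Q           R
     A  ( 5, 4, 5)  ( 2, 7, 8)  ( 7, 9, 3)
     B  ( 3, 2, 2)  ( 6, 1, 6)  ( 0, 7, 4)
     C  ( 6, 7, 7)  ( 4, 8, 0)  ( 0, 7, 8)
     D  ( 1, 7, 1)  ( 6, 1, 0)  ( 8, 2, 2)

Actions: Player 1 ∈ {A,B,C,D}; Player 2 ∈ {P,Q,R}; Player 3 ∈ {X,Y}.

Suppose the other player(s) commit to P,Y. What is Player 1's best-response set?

u_1(A vs P,Y) = 5
u_1(B vs P,Y) = 3
u_1(C vs P,Y) = 6
u_1(D vs P,Y) = 1
max payoff 6 at {C}

BR_1 = {C}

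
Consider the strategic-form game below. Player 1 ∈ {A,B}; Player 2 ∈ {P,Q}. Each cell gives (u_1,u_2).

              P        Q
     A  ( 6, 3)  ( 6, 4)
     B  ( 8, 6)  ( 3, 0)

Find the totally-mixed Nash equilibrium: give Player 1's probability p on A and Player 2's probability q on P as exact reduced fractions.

P1 mixes 6/7 on A; P2 mixes 3/5 on P

P1 indiff ⇒ q·6+(1-q)·6 = q·8+(1-q)·3 ⇒ q(-2) = (1-q)(-3) ⇒ q = 3/5
P2 indiff ⇒ p·3+(1-p)·6 = p·4+(1-p)·0 ⇒ p(-1) = (1-p)(-6) ⇒ p = 6/7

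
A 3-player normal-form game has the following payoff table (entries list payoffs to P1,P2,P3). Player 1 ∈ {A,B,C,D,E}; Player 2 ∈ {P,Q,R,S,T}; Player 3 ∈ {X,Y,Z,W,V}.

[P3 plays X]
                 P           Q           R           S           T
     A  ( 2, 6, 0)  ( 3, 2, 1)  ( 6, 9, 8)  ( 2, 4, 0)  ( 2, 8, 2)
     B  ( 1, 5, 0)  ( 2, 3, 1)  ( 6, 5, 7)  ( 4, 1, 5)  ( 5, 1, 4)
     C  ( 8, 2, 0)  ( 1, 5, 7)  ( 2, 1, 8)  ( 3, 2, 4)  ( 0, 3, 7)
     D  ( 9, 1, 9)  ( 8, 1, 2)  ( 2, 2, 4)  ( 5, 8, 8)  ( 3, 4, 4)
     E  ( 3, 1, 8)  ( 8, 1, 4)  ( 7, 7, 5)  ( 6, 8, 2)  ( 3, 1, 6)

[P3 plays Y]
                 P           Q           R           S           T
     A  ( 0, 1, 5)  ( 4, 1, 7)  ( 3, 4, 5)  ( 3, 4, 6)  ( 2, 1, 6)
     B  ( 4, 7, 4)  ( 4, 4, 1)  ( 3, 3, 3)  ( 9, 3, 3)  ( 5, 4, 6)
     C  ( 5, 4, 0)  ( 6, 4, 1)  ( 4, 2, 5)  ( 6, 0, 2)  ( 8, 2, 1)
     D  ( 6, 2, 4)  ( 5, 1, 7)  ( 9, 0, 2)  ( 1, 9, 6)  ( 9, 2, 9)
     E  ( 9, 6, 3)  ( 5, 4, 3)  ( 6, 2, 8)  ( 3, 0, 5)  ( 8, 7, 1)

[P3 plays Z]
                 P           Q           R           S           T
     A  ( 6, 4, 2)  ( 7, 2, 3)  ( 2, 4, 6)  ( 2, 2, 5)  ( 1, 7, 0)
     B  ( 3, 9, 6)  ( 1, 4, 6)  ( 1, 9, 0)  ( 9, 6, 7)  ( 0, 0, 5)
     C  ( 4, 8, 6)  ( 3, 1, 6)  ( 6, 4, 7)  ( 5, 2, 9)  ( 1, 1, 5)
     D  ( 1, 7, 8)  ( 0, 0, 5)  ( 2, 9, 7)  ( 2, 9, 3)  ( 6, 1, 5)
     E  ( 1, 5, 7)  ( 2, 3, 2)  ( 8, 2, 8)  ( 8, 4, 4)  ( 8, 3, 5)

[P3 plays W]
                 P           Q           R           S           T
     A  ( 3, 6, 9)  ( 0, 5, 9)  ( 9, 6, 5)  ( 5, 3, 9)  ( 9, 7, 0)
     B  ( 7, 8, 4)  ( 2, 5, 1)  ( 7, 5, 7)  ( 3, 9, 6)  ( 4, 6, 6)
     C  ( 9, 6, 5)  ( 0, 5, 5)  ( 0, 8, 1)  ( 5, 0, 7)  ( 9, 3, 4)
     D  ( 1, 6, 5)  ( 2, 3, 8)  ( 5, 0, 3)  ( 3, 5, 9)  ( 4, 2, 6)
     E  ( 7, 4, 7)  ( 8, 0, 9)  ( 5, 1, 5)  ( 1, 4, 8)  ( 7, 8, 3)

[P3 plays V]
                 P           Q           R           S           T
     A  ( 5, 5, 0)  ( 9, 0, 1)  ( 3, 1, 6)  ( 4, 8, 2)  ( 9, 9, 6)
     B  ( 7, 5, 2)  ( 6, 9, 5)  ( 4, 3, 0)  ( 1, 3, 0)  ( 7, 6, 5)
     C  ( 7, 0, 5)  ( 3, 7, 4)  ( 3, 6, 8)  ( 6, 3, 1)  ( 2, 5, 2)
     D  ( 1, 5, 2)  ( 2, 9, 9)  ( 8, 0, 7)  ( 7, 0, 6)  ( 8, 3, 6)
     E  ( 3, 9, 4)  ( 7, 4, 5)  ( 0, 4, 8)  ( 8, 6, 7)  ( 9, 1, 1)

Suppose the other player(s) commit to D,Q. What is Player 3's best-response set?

P3 best: {V}

u_3(X vs D,Q) = 2
u_3(Y vs D,Q) = 7
u_3(Z vs D,Q) = 5
u_3(W vs D,Q) = 8
u_3(V vs D,Q) = 9
max payoff 9 at {V}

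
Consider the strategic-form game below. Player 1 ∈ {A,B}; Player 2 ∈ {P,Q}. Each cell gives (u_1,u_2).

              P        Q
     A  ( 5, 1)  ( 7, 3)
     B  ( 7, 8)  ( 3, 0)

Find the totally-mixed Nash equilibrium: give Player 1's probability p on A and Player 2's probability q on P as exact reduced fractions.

P1 mixes 4/5 on A; P2 mixes 2/3 on P

P1 indiff ⇒ q·5+(1-q)·7 = q·7+(1-q)·3 ⇒ q(-2) = (1-q)(-4) ⇒ q = 2/3
P2 indiff ⇒ p·1+(1-p)·8 = p·3+(1-p)·0 ⇒ p(-2) = (1-p)(-8) ⇒ p = 4/5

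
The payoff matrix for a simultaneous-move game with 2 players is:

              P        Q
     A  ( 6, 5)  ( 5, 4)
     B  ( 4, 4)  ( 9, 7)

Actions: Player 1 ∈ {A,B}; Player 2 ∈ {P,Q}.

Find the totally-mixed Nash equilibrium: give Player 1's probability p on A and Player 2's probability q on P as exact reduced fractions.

P1 indiff ⇒ q·6+(1-q)·5 = q·4+(1-q)·9 ⇒ q(2) = (1-q)(4) ⇒ q = 2/3
P2 indiff ⇒ p·5+(1-p)·4 = p·4+(1-p)·7 ⇒ p(1) = (1-p)(3) ⇒ p = 3/4

P1 mixes 3/4 on A; P2 mixes 2/3 on P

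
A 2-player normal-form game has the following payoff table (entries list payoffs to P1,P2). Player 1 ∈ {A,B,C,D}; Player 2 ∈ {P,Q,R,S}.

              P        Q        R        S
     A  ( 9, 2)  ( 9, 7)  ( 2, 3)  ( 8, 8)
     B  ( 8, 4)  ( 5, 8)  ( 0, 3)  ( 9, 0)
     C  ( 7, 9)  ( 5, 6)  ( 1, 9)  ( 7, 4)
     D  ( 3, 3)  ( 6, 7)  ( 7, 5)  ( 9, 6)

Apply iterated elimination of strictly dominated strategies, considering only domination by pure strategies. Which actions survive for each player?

P1 drop C (A beats it: P:9>7 Q:9>5 R:2>1 S:8>7)
P2 drop P (Q beats it: A:7>2 B:8>4 D:7>3)
P2 drop R (Q beats it: A:7>3 B:8>3 D:7>5)
P1→{A,B,D} P2→{Q,S}

Remaining: P1:{A,B,D} P2:{Q,S}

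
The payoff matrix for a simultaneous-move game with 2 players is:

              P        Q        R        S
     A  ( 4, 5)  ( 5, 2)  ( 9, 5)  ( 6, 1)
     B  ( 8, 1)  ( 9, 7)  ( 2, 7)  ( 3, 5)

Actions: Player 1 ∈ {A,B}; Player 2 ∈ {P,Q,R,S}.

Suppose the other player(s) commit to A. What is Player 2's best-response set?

argmax u_2 = {P,R}

u_2(P vs A) = 5
u_2(Q vs A) = 2
u_2(R vs A) = 5
u_2(S vs A) = 1
max payoff 5 at {P,R}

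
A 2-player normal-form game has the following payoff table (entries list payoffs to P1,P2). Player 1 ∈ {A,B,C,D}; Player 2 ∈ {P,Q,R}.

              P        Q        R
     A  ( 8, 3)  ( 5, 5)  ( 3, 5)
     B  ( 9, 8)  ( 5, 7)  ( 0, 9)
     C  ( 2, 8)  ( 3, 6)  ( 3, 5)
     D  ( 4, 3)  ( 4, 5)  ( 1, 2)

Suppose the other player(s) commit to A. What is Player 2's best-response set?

P2 best: {Q,R}

u_2(P vs A) = 3
u_2(Q vs A) = 5
u_2(R vs A) = 5
max payoff 5 at {Q,R}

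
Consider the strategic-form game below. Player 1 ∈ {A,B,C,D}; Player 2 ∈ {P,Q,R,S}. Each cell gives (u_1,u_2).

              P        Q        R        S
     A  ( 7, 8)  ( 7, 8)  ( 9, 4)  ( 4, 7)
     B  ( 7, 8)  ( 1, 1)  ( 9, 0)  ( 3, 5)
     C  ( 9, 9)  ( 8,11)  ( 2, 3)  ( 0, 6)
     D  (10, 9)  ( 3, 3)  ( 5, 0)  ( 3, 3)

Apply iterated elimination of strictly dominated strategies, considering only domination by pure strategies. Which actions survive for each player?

Survivors P1:{C,D} P2:{P,Q}

P2 drop R (P beats it: A:8>4 B:8>0 C:9>3 D:9>0)
P2 drop S (P beats it: A:8>7 B:8>5 C:9>6 D:9>3)
P1 drop A (C beats it: P:9>7 Q:8>7)
P1 drop B (C beats it: P:9>7 Q:8>1)
P1→{C,D} P2→{P,Q}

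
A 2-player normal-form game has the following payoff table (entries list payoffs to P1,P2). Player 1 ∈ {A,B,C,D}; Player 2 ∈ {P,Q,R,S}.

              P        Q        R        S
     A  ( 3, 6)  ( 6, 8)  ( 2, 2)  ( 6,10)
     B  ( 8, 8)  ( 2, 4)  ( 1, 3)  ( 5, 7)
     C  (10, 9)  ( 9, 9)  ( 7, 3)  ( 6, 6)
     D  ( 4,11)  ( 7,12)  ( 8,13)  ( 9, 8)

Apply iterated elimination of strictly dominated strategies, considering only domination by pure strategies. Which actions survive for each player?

IESDS → P1:{C,D} P2:{P,Q,R}

P1 drop A (D beats it: P:4>3 Q:7>6 R:8>2 S:9>6)
P1 drop B (C beats it: P:10>8 Q:9>2 R:7>1 S:6>5)
P2 drop S (P beats it: C:9>6 D:11>8)
P1→{C,D} P2→{P,Q,R}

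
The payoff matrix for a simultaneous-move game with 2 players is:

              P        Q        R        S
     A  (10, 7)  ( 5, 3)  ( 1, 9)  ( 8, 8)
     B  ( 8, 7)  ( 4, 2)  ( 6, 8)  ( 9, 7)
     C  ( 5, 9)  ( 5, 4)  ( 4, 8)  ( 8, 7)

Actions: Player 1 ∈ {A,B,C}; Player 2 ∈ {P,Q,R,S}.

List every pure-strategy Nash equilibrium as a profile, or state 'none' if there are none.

(A,P): not NE [P2→R gives 9>7]
(A,Q): not NE [P2→R gives 9>3]
(A,R): not NE [P1→B gives 6>1]
(A,S): not NE [P1→B gives 9>8; P2→R gives 9>8]
(B,P): not NE [P1→A gives 10>8; P2→R gives 8>7]
(B,Q): not NE [P1→C gives 5>4; P2→R gives 8>2]
(B,R): NE
(B,S): not NE [P2→R gives 8>7]
(C,P): not NE [P1→A gives 10>5]
(C,Q): not NE [P2→P gives 9>4]
(C,R): not NE [P1→B gives 6>4; P2→P gives 9>8]
(C,S): not NE [P1→B gives 9>8; P2→P gives 9>7]

PSNE = {(B,R)}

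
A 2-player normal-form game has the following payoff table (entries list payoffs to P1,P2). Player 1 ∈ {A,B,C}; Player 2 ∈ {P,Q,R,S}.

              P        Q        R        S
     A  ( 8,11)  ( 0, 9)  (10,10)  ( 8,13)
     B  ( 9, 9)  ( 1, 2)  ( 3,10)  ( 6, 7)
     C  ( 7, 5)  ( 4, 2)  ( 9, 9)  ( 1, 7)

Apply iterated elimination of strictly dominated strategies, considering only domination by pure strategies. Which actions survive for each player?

P2 drop Q (P beats it: A:11>9 B:9>2 C:5>2)
P1 drop C (A beats it: P:8>7 R:10>9 S:8>1)
P1→{A,B} P2→{P,R,S}

Remaining: P1:{A,B} P2:{P,R,S}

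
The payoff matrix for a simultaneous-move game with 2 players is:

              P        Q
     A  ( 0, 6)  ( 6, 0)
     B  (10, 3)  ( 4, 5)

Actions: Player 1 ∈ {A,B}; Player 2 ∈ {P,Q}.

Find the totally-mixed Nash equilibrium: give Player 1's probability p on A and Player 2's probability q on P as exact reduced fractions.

P1 mixes 1/4 on A; P2 mixes 1/6 on P

P1 indiff ⇒ q·0+(1-q)·6 = q·10+(1-q)·4 ⇒ q(-10) = (1-q)(-2) ⇒ q = 1/6
P2 indiff ⇒ p·6+(1-p)·3 = p·0+(1-p)·5 ⇒ p(6) = (1-p)(2) ⇒ p = 1/4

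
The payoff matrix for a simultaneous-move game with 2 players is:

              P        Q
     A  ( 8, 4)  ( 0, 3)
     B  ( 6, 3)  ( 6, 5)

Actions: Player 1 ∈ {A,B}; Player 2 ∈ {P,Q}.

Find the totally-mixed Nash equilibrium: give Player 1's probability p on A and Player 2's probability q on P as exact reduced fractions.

P1 indiff ⇒ q·8+(1-q)·0 = q·6+(1-q)·6 ⇒ q(2) = (1-q)(6) ⇒ q = 3/4
P2 indiff ⇒ p·4+(1-p)·3 = p·3+(1-p)·5 ⇒ p(1) = (1-p)(2) ⇒ p = 2/3

p=2/3, q=3/4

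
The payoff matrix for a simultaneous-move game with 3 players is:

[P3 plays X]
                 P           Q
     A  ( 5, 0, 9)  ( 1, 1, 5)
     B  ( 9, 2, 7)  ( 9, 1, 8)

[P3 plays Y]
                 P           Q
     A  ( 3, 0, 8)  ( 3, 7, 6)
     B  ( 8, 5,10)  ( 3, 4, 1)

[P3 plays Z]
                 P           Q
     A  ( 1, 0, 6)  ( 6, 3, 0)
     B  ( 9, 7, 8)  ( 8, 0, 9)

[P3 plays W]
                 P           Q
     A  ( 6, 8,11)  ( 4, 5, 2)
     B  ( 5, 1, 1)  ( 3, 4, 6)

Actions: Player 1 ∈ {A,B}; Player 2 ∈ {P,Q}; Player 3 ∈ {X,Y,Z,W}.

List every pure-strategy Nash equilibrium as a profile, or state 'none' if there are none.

(A,P,X): not NE [P1→B gives 9>5; P2→Q gives 1>0; P3→W gives 11>9]
(A,P,Y): not NE [P1→B gives 8>3; P2→Q gives 7>0; P3→W gives 11>8]
(A,P,Z): not NE [P1→B gives 9>1; P2→Q gives 3>0; P3→W gives 11>6]
(A,P,W): NE
(A,Q,X): not NE [P1→B gives 9>1; P3→Y gives 6>5]
(A,Q,Y): NE
(A,Q,Z): not NE [P1→B gives 8>6; P3→Y gives 6>0]
(A,Q,W): not NE [P2→P gives 8>5; P3→Y gives 6>2]
(B,P,X): not NE [P3→Y gives 10>7]
(B,P,Y): NE
(B,P,Z): not NE [P3→Y gives 10>8]
(B,P,W): not NE [P1→A gives 6>5; P2→Q gives 4>1; P3→Y gives 10>1]
(B,Q,X): not NE [P2→P gives 2>1; P3→Z gives 9>8]
(B,Q,Y): not NE [P2→P gives 5>4; P3→Z gives 9>1]
(B,Q,Z): not NE [P2→P gives 7>0]
(B,Q,W): not NE [P1→A gives 4>3; P3→Z gives 9>6]

Nash profiles: (A,P,W), (A,Q,Y), (B,P,Y)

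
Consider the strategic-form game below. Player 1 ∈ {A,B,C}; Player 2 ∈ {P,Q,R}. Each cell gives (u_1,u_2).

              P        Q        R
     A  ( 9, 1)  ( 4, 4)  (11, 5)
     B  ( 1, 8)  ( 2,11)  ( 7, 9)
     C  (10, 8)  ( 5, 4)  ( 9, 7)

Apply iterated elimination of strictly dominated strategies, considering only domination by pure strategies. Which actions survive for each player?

Survivors P1:{A,C} P2:{P,R}

P1 drop B (A beats it: P:9>1 Q:4>2 R:11>7)
P2 drop Q (R beats it: A:5>4 C:7>4)
P1→{A,C} P2→{P,R}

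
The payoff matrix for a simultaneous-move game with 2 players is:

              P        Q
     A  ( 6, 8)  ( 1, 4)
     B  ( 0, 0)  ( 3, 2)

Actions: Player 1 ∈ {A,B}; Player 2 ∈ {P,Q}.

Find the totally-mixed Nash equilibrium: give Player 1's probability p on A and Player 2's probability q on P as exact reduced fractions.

P1 indiff ⇒ q·6+(1-q)·1 = q·0+(1-q)·3 ⇒ q(6) = (1-q)(2) ⇒ q = 1/4
P2 indiff ⇒ p·8+(1-p)·0 = p·4+(1-p)·2 ⇒ p(4) = (1-p)(2) ⇒ p = 1/3

(p,q) = (1/3, 1/4)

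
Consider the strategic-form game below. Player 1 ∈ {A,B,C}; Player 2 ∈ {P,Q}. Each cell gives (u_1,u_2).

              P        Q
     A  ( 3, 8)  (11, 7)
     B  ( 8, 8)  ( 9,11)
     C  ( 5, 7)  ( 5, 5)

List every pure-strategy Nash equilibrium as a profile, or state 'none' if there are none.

PSNE: ∅

(A,P): not NE [P1→B gives 8>3]
(A,Q): not NE [P2→P gives 8>7]
(B,P): not NE [P2→Q gives 11>8]
(B,Q): not NE [P1→A gives 11>9]
(C,P): not NE [P1→B gives 8>5]
(C,Q): not NE [P1→A gives 11>5; P2→P gives 7>5]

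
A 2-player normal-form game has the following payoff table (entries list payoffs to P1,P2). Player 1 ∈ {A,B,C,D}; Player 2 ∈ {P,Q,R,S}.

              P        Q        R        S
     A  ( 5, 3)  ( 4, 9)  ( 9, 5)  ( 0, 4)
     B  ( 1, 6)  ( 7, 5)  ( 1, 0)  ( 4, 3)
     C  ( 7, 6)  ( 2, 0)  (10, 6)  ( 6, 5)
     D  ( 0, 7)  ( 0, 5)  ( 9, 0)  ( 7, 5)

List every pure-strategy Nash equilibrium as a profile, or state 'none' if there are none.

(A,P): not NE [P1→C gives 7>5; P2→Q gives 9>3]
(A,Q): not NE [P1→B gives 7>4]
(A,R): not NE [P1→C gives 10>9; P2→Q gives 9>5]
(A,S): not NE [P1→D gives 7>0; P2→Q gives 9>4]
(B,P): not NE [P1→C gives 7>1]
(B,Q): not NE [P2→P gives 6>5]
(B,R): not NE [P1→C gives 10>1; P2→P gives 6>0]
(B,S): not NE [P1→D gives 7>4; P2→P gives 6>3]
(C,P): NE
(C,Q): not NE [P1→B gives 7>2; P2→R gives 6>0]
(C,R): NE
(C,S): not NE [P1→D gives 7>6; P2→R gives 6>5]
(D,P): not NE [P1→C gives 7>0]
(D,Q): not NE [P1→B gives 7>0; P2→P gives 7>5]
(D,R): not NE [P1→C gives 10>9; P2→P gives 7>0]
(D,S): not NE [P2→P gives 7>5]

PSNE = {(C,P), (C,R)}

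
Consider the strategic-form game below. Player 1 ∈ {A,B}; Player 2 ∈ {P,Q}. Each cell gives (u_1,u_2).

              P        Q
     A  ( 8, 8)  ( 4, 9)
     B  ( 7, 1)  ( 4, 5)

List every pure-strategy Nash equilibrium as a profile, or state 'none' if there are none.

(A,P): not NE [P2→Q gives 9>8]
(A,Q): NE
(B,P): not NE [P1→A gives 8>7; P2→Q gives 5>1]
(B,Q): NE

PSNE = {(A,Q), (B,Q)}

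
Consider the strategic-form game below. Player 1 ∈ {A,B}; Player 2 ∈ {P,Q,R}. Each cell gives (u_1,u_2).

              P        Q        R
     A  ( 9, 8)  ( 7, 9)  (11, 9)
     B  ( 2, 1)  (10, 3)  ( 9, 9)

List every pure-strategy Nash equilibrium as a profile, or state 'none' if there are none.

PSNE = {(A,R)}

(A,P): not NE [P2→R gives 9>8]
(A,Q): not NE [P1→B gives 10>7]
(A,R): NE
(B,P): not NE [P1→A gives 9>2; P2→R gives 9>1]
(B,Q): not NE [P2→R gives 9>3]
(B,R): not NE [P1→A gives 11>9]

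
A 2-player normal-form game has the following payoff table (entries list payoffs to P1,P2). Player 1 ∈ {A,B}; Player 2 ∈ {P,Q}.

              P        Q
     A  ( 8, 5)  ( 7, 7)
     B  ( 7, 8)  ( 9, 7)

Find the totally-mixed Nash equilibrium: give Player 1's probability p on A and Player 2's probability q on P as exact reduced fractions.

P1 indiff ⇒ q·8+(1-q)·7 = q·7+(1-q)·9 ⇒ q(1) = (1-q)(2) ⇒ q = 2/3
P2 indiff ⇒ p·5+(1-p)·8 = p·7+(1-p)·7 ⇒ p(-2) = (1-p)(-1) ⇒ p = 1/3

(p,q) = (1/3, 2/3)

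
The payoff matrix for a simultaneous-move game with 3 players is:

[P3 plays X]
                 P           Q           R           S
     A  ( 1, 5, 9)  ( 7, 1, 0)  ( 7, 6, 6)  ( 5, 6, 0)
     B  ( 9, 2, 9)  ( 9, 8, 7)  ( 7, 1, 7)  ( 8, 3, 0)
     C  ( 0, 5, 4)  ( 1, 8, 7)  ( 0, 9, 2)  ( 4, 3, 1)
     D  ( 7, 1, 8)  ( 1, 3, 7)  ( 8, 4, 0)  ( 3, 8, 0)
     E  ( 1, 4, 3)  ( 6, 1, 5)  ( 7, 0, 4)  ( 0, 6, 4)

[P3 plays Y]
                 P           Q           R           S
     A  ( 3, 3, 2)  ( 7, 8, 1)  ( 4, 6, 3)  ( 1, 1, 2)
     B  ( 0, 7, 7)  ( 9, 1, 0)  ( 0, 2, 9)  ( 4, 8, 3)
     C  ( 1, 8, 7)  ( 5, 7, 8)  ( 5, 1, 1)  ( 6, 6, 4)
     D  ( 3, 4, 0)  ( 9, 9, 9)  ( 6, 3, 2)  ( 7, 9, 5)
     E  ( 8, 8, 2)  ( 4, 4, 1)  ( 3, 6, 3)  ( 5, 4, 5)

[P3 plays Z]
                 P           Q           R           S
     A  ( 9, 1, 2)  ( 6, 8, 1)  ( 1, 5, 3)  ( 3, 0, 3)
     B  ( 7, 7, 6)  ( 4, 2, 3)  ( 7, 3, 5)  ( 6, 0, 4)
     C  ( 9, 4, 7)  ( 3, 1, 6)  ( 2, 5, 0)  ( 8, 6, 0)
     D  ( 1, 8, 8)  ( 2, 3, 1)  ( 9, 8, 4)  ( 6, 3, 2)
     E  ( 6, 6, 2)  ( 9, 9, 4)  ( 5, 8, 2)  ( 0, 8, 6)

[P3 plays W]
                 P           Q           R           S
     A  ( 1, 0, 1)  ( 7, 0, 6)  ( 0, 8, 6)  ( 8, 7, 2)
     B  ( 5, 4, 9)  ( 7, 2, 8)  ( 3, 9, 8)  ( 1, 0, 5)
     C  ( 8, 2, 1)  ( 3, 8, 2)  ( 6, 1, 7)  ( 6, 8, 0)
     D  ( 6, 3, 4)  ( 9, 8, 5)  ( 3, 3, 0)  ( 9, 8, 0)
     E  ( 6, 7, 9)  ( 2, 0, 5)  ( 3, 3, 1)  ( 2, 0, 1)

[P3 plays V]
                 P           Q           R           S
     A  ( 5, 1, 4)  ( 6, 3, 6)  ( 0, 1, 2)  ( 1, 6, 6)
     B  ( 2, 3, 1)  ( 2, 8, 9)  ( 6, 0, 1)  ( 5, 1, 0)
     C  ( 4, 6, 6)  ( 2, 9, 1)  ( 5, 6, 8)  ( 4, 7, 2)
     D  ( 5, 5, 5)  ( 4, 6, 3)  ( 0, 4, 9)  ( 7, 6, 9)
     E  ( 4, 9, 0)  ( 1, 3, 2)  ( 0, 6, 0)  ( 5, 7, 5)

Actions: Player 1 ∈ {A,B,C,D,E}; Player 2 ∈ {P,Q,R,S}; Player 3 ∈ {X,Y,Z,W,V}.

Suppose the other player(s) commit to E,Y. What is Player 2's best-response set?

argmax u_2 = {P}

u_2(P vs E,Y) = 8
u_2(Q vs E,Y) = 4
u_2(R vs E,Y) = 6
u_2(S vs E,Y) = 4
max payoff 8 at {P}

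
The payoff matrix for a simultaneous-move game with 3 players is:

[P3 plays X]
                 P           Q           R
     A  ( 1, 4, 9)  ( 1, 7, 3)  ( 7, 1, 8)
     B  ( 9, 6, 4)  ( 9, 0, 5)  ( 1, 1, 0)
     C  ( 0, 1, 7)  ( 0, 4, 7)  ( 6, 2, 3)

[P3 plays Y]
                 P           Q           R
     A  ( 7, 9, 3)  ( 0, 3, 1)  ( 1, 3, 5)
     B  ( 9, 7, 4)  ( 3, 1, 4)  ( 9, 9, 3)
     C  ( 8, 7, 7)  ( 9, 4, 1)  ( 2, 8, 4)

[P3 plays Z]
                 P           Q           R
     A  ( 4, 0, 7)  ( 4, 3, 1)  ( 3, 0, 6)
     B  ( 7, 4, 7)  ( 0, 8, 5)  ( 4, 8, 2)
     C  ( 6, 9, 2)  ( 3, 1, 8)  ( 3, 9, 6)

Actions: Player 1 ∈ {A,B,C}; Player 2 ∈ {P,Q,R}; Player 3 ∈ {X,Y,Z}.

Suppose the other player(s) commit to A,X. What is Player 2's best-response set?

u_2(P vs A,X) = 4
u_2(Q vs A,X) = 7
u_2(R vs A,X) = 1
max payoff 7 at {Q}

P2 best: {Q}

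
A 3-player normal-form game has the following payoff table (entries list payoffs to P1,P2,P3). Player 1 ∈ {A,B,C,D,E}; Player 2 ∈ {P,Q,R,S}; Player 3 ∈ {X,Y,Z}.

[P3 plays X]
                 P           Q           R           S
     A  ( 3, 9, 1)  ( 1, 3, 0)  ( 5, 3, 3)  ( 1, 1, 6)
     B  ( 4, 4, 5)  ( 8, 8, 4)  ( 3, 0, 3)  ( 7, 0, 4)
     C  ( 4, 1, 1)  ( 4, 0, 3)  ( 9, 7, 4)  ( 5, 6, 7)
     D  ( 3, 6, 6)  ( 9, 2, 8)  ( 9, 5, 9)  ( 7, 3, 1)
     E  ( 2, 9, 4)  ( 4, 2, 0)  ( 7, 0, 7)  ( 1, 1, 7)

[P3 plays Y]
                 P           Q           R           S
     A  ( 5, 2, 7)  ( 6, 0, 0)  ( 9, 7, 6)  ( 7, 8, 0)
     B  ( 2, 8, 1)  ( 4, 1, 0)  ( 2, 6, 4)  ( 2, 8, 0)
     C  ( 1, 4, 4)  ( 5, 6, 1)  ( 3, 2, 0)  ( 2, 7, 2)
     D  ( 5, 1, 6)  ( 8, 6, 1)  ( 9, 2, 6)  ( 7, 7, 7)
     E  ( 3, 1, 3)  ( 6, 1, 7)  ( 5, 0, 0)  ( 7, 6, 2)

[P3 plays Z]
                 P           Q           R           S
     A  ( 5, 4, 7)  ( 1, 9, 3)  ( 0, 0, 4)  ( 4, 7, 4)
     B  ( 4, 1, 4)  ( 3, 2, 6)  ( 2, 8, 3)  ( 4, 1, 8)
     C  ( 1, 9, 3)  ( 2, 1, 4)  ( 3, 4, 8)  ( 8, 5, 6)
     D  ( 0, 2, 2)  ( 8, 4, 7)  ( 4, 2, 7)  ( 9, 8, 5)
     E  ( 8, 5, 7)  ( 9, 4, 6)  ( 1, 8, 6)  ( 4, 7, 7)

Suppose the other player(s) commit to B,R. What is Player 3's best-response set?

P3 best: {Y}

u_3(X vs B,R) = 3
u_3(Y vs B,R) = 4
u_3(Z vs B,R) = 3
max payoff 4 at {Y}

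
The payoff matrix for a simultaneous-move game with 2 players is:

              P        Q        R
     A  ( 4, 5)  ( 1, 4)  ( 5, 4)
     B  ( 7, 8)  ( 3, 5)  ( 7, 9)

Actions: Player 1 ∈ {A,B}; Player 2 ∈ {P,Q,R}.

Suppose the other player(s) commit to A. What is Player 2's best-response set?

u_2(P vs A) = 5
u_2(Q vs A) = 4
u_2(R vs A) = 4
max payoff 5 at {P}

BR_2 = {P}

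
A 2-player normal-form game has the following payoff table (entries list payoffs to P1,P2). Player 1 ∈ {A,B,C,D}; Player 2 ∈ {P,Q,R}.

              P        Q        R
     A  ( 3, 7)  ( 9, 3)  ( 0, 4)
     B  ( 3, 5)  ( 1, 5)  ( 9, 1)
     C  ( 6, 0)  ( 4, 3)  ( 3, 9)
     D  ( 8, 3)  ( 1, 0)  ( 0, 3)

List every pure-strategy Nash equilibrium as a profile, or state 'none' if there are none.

(A,P): not NE [P1→D gives 8>3]
(A,Q): not NE [P2→P gives 7>3]
(A,R): not NE [P1→B gives 9>0; P2→P gives 7>4]
(B,P): not NE [P1→D gives 8>3]
(B,Q): not NE [P1→A gives 9>1]
(B,R): not NE [P2→Q gives 5>1]
(C,P): not NE [P1→D gives 8>6; P2→R gives 9>0]
(C,Q): not NE [P1→A gives 9>4; P2→R gives 9>3]
(C,R): not NE [P1→B gives 9>3]
(D,P): NE
(D,Q): not NE [P1→A gives 9>1; P2→R gives 3>0]
(D,R): not NE [P1→B gives 9>0]

Nash profiles: (D,P)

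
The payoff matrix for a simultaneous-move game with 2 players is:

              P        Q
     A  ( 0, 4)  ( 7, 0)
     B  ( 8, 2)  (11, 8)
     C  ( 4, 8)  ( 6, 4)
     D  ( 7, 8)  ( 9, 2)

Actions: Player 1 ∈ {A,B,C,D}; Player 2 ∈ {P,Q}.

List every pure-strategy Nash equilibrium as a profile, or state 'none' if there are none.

(A,P): not NE [P1→B gives 8>0]
(A,Q): not NE [P1→B gives 11>7; P2→P gives 4>0]
(B,P): not NE [P2→Q gives 8>2]
(B,Q): NE
(C,P): not NE [P1→B gives 8>4]
(C,Q): not NE [P1→B gives 11>6; P2→P gives 8>4]
(D,P): not NE [P1→B gives 8>7]
(D,Q): not NE [P1→B gives 11>9; P2→P gives 8>2]

Nash profiles: (B,Q)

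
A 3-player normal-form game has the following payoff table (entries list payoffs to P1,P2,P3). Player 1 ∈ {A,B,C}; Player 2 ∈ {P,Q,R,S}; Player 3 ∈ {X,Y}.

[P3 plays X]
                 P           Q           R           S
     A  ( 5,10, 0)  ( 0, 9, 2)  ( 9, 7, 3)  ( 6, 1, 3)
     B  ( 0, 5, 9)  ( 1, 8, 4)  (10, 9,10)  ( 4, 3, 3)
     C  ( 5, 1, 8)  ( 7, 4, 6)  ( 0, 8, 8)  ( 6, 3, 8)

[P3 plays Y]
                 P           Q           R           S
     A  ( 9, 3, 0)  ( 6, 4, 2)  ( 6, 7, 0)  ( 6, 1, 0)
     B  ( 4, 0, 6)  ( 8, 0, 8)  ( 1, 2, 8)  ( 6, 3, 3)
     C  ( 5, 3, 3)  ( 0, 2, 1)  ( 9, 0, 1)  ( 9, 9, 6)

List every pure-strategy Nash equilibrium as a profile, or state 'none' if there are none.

Nash profiles: (A,P,X), (B,R,X)

(A,P,X): NE
(A,P,Y): not NE [P2→R gives 7>3]
(A,Q,X): not NE [P1→C gives 7>0; P2→P gives 10>9]
(A,Q,Y): not NE [P1→B gives 8>6; P2→R gives 7>4]
(A,R,X): not NE [P1→B gives 10>9; P2→P gives 10>7]
(A,R,Y): not NE [P1→C gives 9>6; P3→X gives 3>0]
(A,S,X): not NE [P2→P gives 10>1]
(A,S,Y): not NE [P1→C gives 9>6; P2→R gives 7>1; P3→X gives 3>0]
(B,P,X): not NE [P1→C gives 5>0; P2→R gives 9>5]
(B,P,Y): not NE [P1→A gives 9>4; P2→S gives 3>0; P3→X gives 9>6]
(B,Q,X): not NE [P1→C gives 7>1; P2→R gives 9>8; P3→Y gives 8>4]
(B,Q,Y): not NE [P2→S gives 3>0]
(B,R,X): NE
(B,R,Y): not NE [P1→C gives 9>1; P2→S gives 3>2; P3→X gives 10>8]
(B,S,X): not NE [P1→C gives 6>4; P2→R gives 9>3]
(B,S,Y): not NE [P1→C gives 9>6]
(C,P,X): not NE [P2→R gives 8>1]
(C,P,Y): not NE [P1→A gives 9>5; P2→S gives 9>3; P3→X gives 8>3]
(C,Q,X): not NE [P2→R gives 8>4]
(C,Q,Y): not NE [P1→B gives 8>0; P2→S gives 9>2; P3→X gives 6>1]
(C,R,X): not NE [P1→B gives 10>0]
(C,R,Y): not NE [P2→S gives 9>0; P3→X gives 8>1]
(C,S,X): not NE [P2→R gives 8>3]
(C,S,Y): not NE [P3→X gives 8>6]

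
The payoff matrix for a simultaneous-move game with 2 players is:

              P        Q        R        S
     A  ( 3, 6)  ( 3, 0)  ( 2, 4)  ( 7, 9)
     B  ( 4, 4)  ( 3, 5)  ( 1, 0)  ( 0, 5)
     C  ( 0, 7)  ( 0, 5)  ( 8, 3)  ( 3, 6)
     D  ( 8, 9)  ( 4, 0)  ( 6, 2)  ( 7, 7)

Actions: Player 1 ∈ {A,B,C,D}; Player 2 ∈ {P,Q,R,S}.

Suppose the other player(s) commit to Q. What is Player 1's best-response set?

u_1(A vs Q) = 3
u_1(B vs Q) = 3
u_1(C vs Q) = 0
u_1(D vs Q) = 4
max payoff 4 at {D}

P1 best: {D}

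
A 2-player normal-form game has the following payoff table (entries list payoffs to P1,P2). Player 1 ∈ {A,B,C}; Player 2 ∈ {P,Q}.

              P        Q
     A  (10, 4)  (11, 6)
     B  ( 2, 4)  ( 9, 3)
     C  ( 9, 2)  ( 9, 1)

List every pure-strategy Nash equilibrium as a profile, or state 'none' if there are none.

(A,P): not NE [P2→Q gives 6>4]
(A,Q): NE
(B,P): not NE [P1→A gives 10>2]
(B,Q): not NE [P1→A gives 11>9; P2→P gives 4>3]
(C,P): not NE [P1→A gives 10>9]
(C,Q): not NE [P1→A gives 11>9; P2→P gives 2>1]

NE set: (A,Q)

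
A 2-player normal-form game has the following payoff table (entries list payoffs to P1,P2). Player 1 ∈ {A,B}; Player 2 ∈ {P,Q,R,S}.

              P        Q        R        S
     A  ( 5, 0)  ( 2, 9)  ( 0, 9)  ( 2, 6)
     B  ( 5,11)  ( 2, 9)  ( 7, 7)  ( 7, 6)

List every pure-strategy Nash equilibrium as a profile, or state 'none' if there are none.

PSNE = {(A,Q), (B,P)}

(A,P): not NE [P2→R gives 9>0]
(A,Q): NE
(A,R): not NE [P1→B gives 7>0]
(A,S): not NE [P1→B gives 7>2; P2→R gives 9>6]
(B,P): NE
(B,Q): not NE [P2→P gives 11>9]
(B,R): not NE [P2→P gives 11>7]
(B,S): not NE [P2→P gives 11>6]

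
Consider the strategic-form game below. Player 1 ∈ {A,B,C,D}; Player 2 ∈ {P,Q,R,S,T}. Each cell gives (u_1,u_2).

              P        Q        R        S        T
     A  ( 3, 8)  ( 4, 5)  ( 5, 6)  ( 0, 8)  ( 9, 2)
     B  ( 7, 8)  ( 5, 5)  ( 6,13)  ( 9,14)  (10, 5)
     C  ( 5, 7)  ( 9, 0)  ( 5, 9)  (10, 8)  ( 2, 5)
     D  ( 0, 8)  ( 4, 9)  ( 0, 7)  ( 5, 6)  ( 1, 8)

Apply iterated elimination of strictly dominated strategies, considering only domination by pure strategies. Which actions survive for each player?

P1 drop A (B beats it: P:7>3 Q:5>4 R:6>5 S:9>0 T:10>9)
P1 drop D (B beats it: P:7>0 Q:5>4 R:6>0 S:9>5 T:10>1)
P2 drop P (R beats it: B:13>8 C:9>7)
P2 drop Q (R beats it: B:13>5 C:9>0)
P2 drop T (R beats it: B:13>5 C:9>5)
P1→{B,C} P2→{R,S}

IESDS → P1:{B,C} P2:{R,S}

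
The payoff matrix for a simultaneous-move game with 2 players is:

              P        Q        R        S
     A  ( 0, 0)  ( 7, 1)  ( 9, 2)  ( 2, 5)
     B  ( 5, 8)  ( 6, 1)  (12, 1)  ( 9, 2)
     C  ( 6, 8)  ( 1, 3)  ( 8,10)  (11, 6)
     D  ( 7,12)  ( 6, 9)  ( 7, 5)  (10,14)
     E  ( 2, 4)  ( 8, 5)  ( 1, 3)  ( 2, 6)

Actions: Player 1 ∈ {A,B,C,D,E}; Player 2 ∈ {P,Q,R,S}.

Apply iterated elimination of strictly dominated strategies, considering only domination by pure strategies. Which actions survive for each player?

P2 drop Q (S beats it: A:5>1 B:2>1 C:6>3 D:14>9 E:6>5)
P1 drop A (B beats it: P:5>0 R:12>9 S:9>2)
P1 drop E (B beats it: P:5>2 R:12>1 S:9>2)
P1→{B,C,D} P2→{P,R,S}

Remaining: P1:{B,C,D} P2:{P,R,S}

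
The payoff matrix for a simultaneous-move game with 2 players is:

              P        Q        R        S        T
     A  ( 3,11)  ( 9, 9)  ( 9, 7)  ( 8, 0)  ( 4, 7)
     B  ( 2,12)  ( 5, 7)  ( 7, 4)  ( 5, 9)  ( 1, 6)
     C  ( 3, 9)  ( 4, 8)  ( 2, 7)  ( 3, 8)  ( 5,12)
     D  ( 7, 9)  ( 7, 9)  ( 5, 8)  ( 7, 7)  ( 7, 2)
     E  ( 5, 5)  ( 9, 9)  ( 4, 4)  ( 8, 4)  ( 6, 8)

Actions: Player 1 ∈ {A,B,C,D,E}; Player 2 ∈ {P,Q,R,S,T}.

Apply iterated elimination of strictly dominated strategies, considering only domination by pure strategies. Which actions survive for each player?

IESDS → P1:{A,D,E} P2:{P,Q}

P1 drop B (A beats it: P:3>2 Q:9>5 R:9>7 S:8>5 T:4>1)
P1 drop C (D beats it: P:7>3 Q:7>4 R:5>2 S:7>3 T:7>5)
P2 drop R (P beats it: A:11>7 D:9>8 E:5>4)
P2 drop S (P beats it: A:11>0 D:9>7 E:5>4)
P2 drop T (Q beats it: A:9>7 D:9>2 E:9>8)
P1→{A,D,E} P2→{P,Q}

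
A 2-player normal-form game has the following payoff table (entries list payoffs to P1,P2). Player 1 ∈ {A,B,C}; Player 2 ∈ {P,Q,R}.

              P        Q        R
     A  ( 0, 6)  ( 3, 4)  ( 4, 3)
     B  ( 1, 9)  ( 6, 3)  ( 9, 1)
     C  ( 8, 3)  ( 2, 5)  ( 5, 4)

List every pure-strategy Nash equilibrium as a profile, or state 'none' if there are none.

(A,P): not NE [P1→C gives 8>0]
(A,Q): not NE [P1→B gives 6>3; P2→P gives 6>4]
(A,R): not NE [P1→B gives 9>4; P2→P gives 6>3]
(B,P): not NE [P1→C gives 8>1]
(B,Q): not NE [P2→P gives 9>3]
(B,R): not NE [P2→P gives 9>1]
(C,P): not NE [P2→Q gives 5>3]
(C,Q): not NE [P1→B gives 6>2]
(C,R): not NE [P1→B gives 9>5; P2→Q gives 5>4]

Equilibria: none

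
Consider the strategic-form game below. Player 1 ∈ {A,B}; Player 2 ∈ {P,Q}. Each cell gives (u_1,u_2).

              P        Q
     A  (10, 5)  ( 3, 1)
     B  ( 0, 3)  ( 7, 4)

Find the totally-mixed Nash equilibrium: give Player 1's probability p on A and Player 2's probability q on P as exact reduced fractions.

p=1/5, q=2/7

P1 indiff ⇒ q·10+(1-q)·3 = q·0+(1-q)·7 ⇒ q(10) = (1-q)(4) ⇒ q = 2/7
P2 indiff ⇒ p·5+(1-p)·3 = p·1+(1-p)·4 ⇒ p(4) = (1-p)(1) ⇒ p = 1/5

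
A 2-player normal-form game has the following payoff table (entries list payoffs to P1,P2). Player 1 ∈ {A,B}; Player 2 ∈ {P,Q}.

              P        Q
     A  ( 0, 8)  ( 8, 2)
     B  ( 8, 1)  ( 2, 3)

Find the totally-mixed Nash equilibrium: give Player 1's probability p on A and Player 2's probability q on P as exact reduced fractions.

P1 indiff ⇒ q·0+(1-q)·8 = q·8+(1-q)·2 ⇒ q(-8) = (1-q)(-6) ⇒ q = 3/7
P2 indiff ⇒ p·8+(1-p)·1 = p·2+(1-p)·3 ⇒ p(6) = (1-p)(2) ⇒ p = 1/4

(p,q) = (1/4, 3/7)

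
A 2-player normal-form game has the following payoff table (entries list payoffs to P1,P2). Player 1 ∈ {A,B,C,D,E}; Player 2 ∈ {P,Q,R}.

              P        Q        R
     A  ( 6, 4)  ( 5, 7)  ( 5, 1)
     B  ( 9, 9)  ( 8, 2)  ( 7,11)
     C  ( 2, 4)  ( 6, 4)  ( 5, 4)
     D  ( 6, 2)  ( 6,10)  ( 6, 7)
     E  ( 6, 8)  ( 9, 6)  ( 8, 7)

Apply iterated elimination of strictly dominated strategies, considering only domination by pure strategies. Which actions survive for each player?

P1 drop A (B beats it: P:9>6 Q:8>5 R:7>5)
P1 drop C (B beats it: P:9>2 Q:8>6 R:7>5)
P1 drop D (B beats it: P:9>6 Q:8>6 R:7>6)
P2 drop Q (P beats it: B:9>2 E:8>6)
P1→{B,E} P2→{P,R}

IESDS → P1:{B,E} P2:{P,R}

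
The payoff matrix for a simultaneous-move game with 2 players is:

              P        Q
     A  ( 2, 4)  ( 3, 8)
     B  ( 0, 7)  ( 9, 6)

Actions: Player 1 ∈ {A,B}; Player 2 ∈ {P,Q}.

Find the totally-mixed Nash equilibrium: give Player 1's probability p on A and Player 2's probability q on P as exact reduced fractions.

P1 indiff ⇒ q·2+(1-q)·3 = q·0+(1-q)·9 ⇒ q(2) = (1-q)(6) ⇒ q = 3/4
P2 indiff ⇒ p·4+(1-p)·7 = p·8+(1-p)·6 ⇒ p(-4) = (1-p)(-1) ⇒ p = 1/5

P1 mixes 1/5 on A; P2 mixes 3/4 on P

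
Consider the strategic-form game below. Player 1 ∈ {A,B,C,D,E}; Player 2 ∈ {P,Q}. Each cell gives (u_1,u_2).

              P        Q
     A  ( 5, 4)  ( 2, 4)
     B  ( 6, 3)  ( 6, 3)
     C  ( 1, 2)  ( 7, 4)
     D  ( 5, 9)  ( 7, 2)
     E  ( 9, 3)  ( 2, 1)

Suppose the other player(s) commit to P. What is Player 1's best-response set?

u_1(A vs P) = 5
u_1(B vs P) = 6
u_1(C vs P) = 1
u_1(D vs P) = 5
u_1(E vs P) = 9
max payoff 9 at {E}

argmax u_1 = {E}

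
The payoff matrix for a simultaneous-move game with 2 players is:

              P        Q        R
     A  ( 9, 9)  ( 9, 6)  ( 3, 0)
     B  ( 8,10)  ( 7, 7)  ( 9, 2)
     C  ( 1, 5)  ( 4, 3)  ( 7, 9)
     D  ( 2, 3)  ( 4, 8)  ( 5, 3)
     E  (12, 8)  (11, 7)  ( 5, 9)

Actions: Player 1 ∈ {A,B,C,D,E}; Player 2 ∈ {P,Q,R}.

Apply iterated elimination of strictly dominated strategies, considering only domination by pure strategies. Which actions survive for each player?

Survivors P1:{B,E} P2:{P,R}

P1 drop A (E beats it: P:12>9 Q:11>9 R:5>3)
P1 drop C (B beats it: P:8>1 Q:7>4 R:9>7)
P1 drop D (B beats it: P:8>2 Q:7>4 R:9>5)
P2 drop Q (P beats it: B:10>7 E:8>7)
P1→{B,E} P2→{P,R}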